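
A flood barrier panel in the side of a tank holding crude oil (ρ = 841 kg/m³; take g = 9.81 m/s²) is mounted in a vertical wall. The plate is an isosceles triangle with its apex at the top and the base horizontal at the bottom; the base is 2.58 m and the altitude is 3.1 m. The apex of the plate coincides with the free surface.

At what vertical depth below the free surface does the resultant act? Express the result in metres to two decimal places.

γ = ρg = 841 × 9.81 / 1000 = 8.25021 kN/m³.
With the apex up, the centroid sits 2h/3 = 2 × 3.1/3 = 2.06667 m below the apex, so the centroid depth is h_c = 2.06667 m.
A = ½ × 2.58 × 3.1 = 3.999 m².
Resultant F = γ·h_c·A = 8.25021 × 2.06667 × 3.999 = 68.1848 kN.
I_c = b·h³/36 = 2.58 × 3.1³/36 = 2.13502 m⁴.
Centre of pressure: y_p = y_c + I_c/(y_c·A) = 2.06667 + 2.13502/(2.06667 × 3.999) = 2.06667 + 0.258333 = 2.325 m along the plane.

h_p = 2.33 m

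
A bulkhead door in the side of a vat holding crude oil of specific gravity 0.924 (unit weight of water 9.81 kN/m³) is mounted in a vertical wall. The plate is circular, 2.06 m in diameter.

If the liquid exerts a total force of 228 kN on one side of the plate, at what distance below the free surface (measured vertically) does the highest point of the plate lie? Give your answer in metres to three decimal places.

γ = 0.924 × 9.81 = 9.06444 kN/m³.
A = π(1.03)² = 3.33292 m².
From F = γ·h_c·A, the centroid depth is h_c = 228/(9.06444 × 3.33292) = 7.54691 m.
The centroid is at the centre, 1.03 m below the top of the plate, so the highest point sits at h_top = 7.54691 − 1.03 = 6.51691 m below the surface.

d_top ≈ 6.517 m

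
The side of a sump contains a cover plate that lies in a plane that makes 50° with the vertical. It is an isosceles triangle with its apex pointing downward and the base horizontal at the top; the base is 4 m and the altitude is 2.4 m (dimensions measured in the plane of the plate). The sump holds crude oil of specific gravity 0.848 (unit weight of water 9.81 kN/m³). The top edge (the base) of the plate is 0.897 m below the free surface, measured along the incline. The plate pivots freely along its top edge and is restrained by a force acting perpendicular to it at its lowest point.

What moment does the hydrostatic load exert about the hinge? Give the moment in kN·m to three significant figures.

M ≈ 43.1 kN·m

γ = 0.848 × 9.81 = 8.31888 kN/m³.
The plate makes 50° with the vertical, i.e. θ = 90° − 50° = 40° to the horizontal. Measuring y along the incline from the free-surface line, vertical depth h = y·sinθ with sinθ = 0.642788.
With the apex down, the centroid sits h/3 = 2.4/3 = 0.8 m below the base (the top edge), so y_c = 0.897 + 0.8 = 1.697 m and h_c = 1.697 × 0.642788 = 1.09081 m.
A = ½ × 4 × 2.4 = 4.8 m².
Resultant F = γ·h_c·A = 8.31888 × 1.09081 × 4.8 = 43.5567 kN.
I_c = b·h³/36 = 4 × 2.4³/36 = 1.536 m⁴.
Centre of pressure: y_p = y_c + I_c/(y_c·A) = 1.697 + 1.536/(1.697 × 4.8) = 1.697 + 0.188568 = 1.88557 m along the plane.
The resultant acts 0.8 + 0.188568 = 0.988568 m (along the plate) below the hinge at the top edge, so the moment about the hinge is M = F × 0.988568 = 43.5567 × 0.988568 = 43.0588 kN·m.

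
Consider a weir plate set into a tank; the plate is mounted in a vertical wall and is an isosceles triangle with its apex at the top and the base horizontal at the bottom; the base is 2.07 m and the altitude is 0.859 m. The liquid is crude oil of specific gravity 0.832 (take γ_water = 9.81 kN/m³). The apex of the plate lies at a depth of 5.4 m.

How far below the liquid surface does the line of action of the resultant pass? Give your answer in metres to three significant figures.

γ = 0.832 × 9.81 = 8.16192 kN/m³.
With the apex up, the centroid sits 2h/3 = 2 × 0.859/3 = 0.572667 m below the apex, so the centroid depth is h_c = 5.4 + 0.572667 = 5.97267 m.
A = ½ × 2.07 × 0.859 = 0.889065 m².
Resultant F = γ·h_c·A = 8.16192 × 5.97267 × 0.889065 = 43.3405 kN.
I_c = b·h³/36 = 2.07 × 0.859³/36 = 0.0364458 m⁴.
Centre of pressure: y_p = y_c + I_c/(y_c·A) = 5.97267 + 0.0364458/(5.97267 × 0.889065) = 5.97267 + 0.0068635 = 5.97953 m along the plane.

h_p = 5.98 m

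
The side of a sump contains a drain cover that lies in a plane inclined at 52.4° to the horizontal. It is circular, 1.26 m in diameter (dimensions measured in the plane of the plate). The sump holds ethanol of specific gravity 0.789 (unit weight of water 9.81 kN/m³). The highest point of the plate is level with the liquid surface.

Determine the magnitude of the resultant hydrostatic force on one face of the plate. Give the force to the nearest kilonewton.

γ = 0.789 × 9.81 = 7.74009 kN/m³.
Let θ = 52.4° be the plate's angle to the horizontal; measure y along the incline from where the plane meets the free surface. Vertical depth h = y·sinθ with sinθ = 0.792290.
The centroid is at the centre, 0.63 m below the top of the plate, so y_c = 0.63 m and h_c = 0.63 × 0.792290 = 0.499143 m.
A = π(0.63)² = 1.2469 m².
Resultant F = γ·h_c·A = 7.74009 × 0.499143 × 1.2469 = 4.81729 kN.

F ≈ 5 kN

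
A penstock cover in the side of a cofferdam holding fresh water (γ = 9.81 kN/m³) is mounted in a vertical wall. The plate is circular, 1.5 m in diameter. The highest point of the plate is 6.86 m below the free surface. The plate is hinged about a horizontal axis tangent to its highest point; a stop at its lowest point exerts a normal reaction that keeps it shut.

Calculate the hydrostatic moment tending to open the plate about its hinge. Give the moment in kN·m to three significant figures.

M ≈ 101 kN·m

γ = 9.81 kN/m³.
The centroid is at the centre, 0.75 m below the top of the plate, so the centroid depth is h_c = 6.86 + 0.75 = 7.61 m.
A = π(0.75)² = 1.76715 m².
Resultant F = γ·h_c·A = 9.81 × 7.61 × 1.76715 = 131.925 kN.
I_c = πr⁴/4 = π × 0.75⁴/4 = 0.248505 m⁴.
Centre of pressure: y_p = y_c + I_c/(y_c·A) = 7.61 + 0.248505/(7.61 × 1.76715) = 7.61 + 0.0184789 = 7.62848 m along the plane.
The resultant acts 0.75 + 0.0184789 = 0.768479 m (along the plate) below the hinge at the top edge, so the moment about the hinge is M = F × 0.768479 = 131.925 × 0.768479 = 101.382 kN·m.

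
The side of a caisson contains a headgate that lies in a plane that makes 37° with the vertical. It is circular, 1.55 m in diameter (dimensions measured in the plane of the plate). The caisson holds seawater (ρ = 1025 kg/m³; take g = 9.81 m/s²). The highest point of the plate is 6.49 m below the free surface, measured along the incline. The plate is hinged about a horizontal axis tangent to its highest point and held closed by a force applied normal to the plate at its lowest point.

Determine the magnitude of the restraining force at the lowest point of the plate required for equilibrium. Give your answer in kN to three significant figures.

P ≈ 56.5 kN

γ = ρg = 1025 × 9.81 / 1000 = 10.05525 kN/m³.
The plate makes 37° with the vertical, i.e. θ = 90° − 37° = 53° to the horizontal. Measuring y along the incline from the free-surface line, vertical depth h = y·sinθ with sinθ = 0.798636.
The centroid is at the centre, 0.775 m below the top of the plate, so y_c = 6.49 + 0.775 = 7.265 m and h_c = 7.265 × 0.798636 = 5.80209 m.
A = π(0.775)² = 1.88692 m².
Resultant F = γ·h_c·A = 10.05525 × 5.80209 × 1.88692 = 110.086 kN.
I_c = πr⁴/4 = π × 0.775⁴/4 = 0.283333 m⁴.
Centre of pressure: y_p = y_c + I_c/(y_c·A) = 7.265 + 0.283333/(7.265 × 1.88692) = 7.265 + 0.0206685 = 7.28567 m along the plane.
The resultant acts 0.775 + 0.0206685 = 0.795669 m (along the plate) below the hinge at the top edge, so the moment about the hinge is M = F × 0.795669 = 110.086 × 0.795669 = 87.592 kN·m.
A normal force at the bottom, 1.55 m from the hinge, must supply this moment: P = 87.592/1.55 = 56.511 kN.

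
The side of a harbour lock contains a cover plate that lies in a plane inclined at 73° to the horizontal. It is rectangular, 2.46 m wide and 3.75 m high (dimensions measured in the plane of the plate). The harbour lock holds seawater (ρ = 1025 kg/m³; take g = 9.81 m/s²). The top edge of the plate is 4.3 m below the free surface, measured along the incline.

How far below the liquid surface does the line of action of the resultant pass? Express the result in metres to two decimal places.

γ = ρg = 1025 × 9.81 / 1000 = 10.05525 kN/m³.
Let θ = 73° be the plate's angle to the horizontal; measure y along the incline from where the plane meets the free surface. Vertical depth h = y·sinθ with sinθ = 0.956305.
The centroid lies 3.75/2 = 1.875 m below the top edge, so y_c = 4.3 + 1.875 = 6.175 m and h_c = 6.175 × 0.956305 = 5.90518 m.
A = 2.46 × 3.75 = 9.225 m².
Resultant F = γ·h_c·A = 10.05525 × 5.90518 × 9.225 = 547.763 kN.
I_c = b·h³/12 = 2.46 × 3.75³/12 = 10.8105 m⁴.
Centre of pressure: y_p = y_c + I_c/(y_c·A) = 6.175 + 10.8105/(6.175 × 9.225) = 6.175 + 0.189777 = 6.36478 m along the plane.
Vertically, h_p = y_p·sinθ = 6.36478 × 0.956305 = 6.08667 m.

h_p = 6.09 m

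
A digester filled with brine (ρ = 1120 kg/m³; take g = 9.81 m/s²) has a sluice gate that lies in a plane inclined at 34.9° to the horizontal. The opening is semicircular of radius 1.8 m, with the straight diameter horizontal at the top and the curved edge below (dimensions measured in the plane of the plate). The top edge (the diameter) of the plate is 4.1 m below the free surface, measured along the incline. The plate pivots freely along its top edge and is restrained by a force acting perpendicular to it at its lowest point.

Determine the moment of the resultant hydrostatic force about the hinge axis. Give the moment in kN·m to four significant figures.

M ≈ 126.1 kN·m

γ = ρg = 1120 × 9.81 / 1000 = 10.9872 kN/m³.
Let θ = 34.9° be the plate's angle to the horizontal; measure y along the incline from where the plane meets the free surface. Vertical depth h = y·sinθ with sinθ = 0.572146.
The centroid of a semicircle lies 4r/(3π) = 0.763944 m from the diameter, here below the top edge, so y_c = 4.1 + 0.763944 = 4.86394 m and h_c = 4.86394 × 0.572146 = 2.78288 m.
A = πr²/2 = π × 1.8²/2 = 5.08938 m².
Resultant F = γ·h_c·A = 10.9872 × 2.78288 × 5.08938 = 155.613 kN.
I_c = (π/8 − 8/(9π))·r⁴ = 0.109757 × 1.8⁴ = 1.15219 m⁴.
Centre of pressure: y_p = y_c + I_c/(y_c·A) = 4.86394 + 1.15219/(4.86394 × 5.08938) = 4.86394 + 0.0465448 = 4.91048 m along the plane.
The resultant acts 0.763944 + 0.0465448 = 0.810489 m (along the plate) below the hinge at the top edge, so the moment about the hinge is M = F × 0.810489 = 155.613 × 0.810489 = 126.123 kN·m.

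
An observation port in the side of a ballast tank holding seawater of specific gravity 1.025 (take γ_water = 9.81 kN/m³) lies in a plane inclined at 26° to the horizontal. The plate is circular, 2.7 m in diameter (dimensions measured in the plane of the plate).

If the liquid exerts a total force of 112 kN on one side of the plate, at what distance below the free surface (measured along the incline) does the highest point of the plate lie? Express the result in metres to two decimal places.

y_top ≈ 3.09 m

γ = 1.025 × 9.81 = 10.05525 kN/m³.
A = π(1.35)² = 5.72555 m².
From F = γ·h_c·A, the centroid depth is h_c = 112/(10.05525 × 5.72555) = 1.9454 m.
Let θ = 26° be the plate's angle to the horizontal; measure y along the incline from where the plane meets the free surface. Vertical depth h = y·sinθ with sinθ = 0.438371.
Along the incline, y_c = h_c/sinθ = 1.9454/0.438371 = 4.43779 m.
The centroid is at the centre, 1.35 m below the top of the plate, so the highest point sits at y_top = 4.43779 − 1.35 = 3.08779 m along the incline.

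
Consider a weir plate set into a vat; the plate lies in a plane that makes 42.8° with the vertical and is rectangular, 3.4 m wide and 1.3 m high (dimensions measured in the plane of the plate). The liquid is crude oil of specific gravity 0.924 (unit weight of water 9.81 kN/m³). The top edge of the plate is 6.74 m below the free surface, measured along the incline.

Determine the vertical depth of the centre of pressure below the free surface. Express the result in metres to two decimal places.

h_p = 5.44 m

γ = 0.924 × 9.81 = 9.06444 kN/m³.
The plate makes 42.8° with the vertical, i.e. θ = 90° − 42.8° = 47.2° to the horizontal. Measuring y along the incline from the free-surface line, vertical depth h = y·sinθ with sinθ = 0.733730.
The centroid lies 1.3/2 = 0.65 m below the top edge, so y_c = 6.74 + 0.65 = 7.39 m and h_c = 7.39 × 0.733730 = 5.42226 m.
A = 3.4 × 1.3 = 4.42 m².
Resultant F = γ·h_c·A = 9.06444 × 5.42226 × 4.42 = 217.242 kN.
I_c = b·h³/12 = 3.4 × 1.3³/12 = 0.622483 m⁴.
Centre of pressure: y_p = y_c + I_c/(y_c·A) = 7.39 + 0.622483/(7.39 × 4.42) = 7.39 + 0.0190573 = 7.40906 m along the plane.
Vertically, h_p = y_p·sinθ = 7.40906 × 0.733730 = 5.43625 m.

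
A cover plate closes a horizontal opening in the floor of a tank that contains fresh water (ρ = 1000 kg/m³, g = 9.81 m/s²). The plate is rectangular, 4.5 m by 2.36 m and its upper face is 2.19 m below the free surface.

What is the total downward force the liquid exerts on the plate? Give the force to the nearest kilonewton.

F ≈ 228 kN

γ = ρg = 1000 × 9.81 = 9810 N/m³ = 9.81 kN/m³.
The plate is horizontal, so pressure is uniform at p = γ·h = 9.81 × 2.19 = 21.4839 kN/m².
A = 4.5 × 2.36 = 10.62 m².
F = p·A = 21.4839 × 10.62 = 228.159 kN.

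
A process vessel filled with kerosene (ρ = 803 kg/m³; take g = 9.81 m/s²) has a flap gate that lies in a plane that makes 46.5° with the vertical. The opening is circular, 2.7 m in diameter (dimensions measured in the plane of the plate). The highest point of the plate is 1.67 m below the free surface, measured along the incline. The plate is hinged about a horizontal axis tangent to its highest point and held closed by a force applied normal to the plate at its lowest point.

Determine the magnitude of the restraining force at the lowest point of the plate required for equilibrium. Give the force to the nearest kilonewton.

P ≈ 52 kN

γ = ρg = 803 × 9.81 / 1000 = 7.87743 kN/m³.
The plate makes 46.5° with the vertical, i.e. θ = 90° − 46.5° = 43.5° to the horizontal. Measuring y along the incline from the free-surface line, vertical depth h = y·sinθ with sinθ = 0.688355.
The centroid is at the centre, 1.35 m below the top of the plate, so y_c = 1.67 + 1.35 = 3.02 m and h_c = 3.02 × 0.688355 = 2.07883 m.
A = π(1.35)² = 5.72555 m².
Resultant F = γ·h_c·A = 7.87743 × 2.07883 × 5.72555 = 93.7607 kN.
I_c = πr⁴/4 = π × 1.35⁴/4 = 2.6087 m⁴.
Centre of pressure: y_p = y_c + I_c/(y_c·A) = 3.02 + 2.6087/(3.02 × 5.72555) = 3.02 + 0.150869 = 3.17087 m along the plane.
The resultant acts 1.35 + 0.150869 = 1.50087 m (along the plate) below the hinge at the top edge, so the moment about the hinge is M = F × 1.50087 = 93.7607 × 1.50087 = 140.723 kN·m.
A normal force at the bottom, 2.7 m from the hinge, must supply this moment: P = 140.723/2.7 = 52.1196 kN.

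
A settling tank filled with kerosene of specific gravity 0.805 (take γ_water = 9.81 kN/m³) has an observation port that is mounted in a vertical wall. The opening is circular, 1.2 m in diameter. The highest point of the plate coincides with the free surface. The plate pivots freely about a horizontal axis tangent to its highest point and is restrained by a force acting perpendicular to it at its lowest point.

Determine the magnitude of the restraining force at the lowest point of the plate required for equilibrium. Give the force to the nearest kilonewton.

P ≈ 3 kN

γ = 0.805 × 9.81 = 7.89705 kN/m³.
The centroid is at the centre, 0.6 m below the top of the plate, so the centroid depth is h_c = 0.6 m.
A = π(0.6)² = 1.13097 m².
Resultant F = γ·h_c·A = 7.89705 × 0.6 × 1.13097 = 5.3588 kN.
I_c = πr⁴/4 = π × 0.6⁴/4 = 0.101788 m⁴.
Centre of pressure: y_p = y_c + I_c/(y_c·A) = 0.6 + 0.101788/(0.6 × 1.13097) = 0.6 + 0.150001 = 0.750001 m along the plane.
The resultant acts 0.6 + 0.150001 = 0.750001 m (along the plate) below the hinge at the top edge, so the moment about the hinge is M = F × 0.750001 = 5.3588 × 0.750001 = 4.01911 kN·m.
A normal force at the bottom, 1.2 m from the hinge, must supply this moment: P = 4.01911/1.2 = 3.34926 kN.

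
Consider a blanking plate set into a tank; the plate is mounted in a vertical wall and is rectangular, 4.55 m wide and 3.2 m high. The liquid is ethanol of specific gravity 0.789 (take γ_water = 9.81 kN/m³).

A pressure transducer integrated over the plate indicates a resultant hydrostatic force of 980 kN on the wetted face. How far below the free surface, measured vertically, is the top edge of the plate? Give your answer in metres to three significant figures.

d_top ≈ 7.10 m

γ = 0.789 × 9.81 = 7.74009 kN/m³.
A = 4.55 × 3.2 = 14.56 m².
From F = γ·h_c·A, the centroid depth is h_c = 980/(7.74009 × 14.56) = 8.69598 m.
The centroid lies 3.2/2 = 1.6 m below the top edge, so the top edge sits at h_top = 8.69598 − 1.6 = 7.09598 m below the surface.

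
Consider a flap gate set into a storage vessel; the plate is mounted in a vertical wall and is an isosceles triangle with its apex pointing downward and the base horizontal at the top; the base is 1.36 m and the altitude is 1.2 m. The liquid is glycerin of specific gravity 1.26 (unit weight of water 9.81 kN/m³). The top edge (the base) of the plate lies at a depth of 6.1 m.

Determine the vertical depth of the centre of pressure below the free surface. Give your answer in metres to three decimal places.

h_p = 6.512 m

γ = 1.26 × 9.81 = 12.3606 kN/m³.
With the apex down, the centroid sits h/3 = 1.2/3 = 0.4 m below the base (the top edge), so the centroid depth is h_c = 6.1 + 0.4 = 6.5 m.
A = ½ × 1.36 × 1.2 = 0.816 m².
Resultant F = γ·h_c·A = 12.3606 × 6.5 × 0.816 = 65.5606 kN.
I_c = b·h³/36 = 1.36 × 1.2³/36 = 0.06528 m⁴.
Centre of pressure: y_p = y_c + I_c/(y_c·A) = 6.5 + 0.06528/(6.5 × 0.816) = 6.5 + 0.0123077 = 6.51231 m along the plane.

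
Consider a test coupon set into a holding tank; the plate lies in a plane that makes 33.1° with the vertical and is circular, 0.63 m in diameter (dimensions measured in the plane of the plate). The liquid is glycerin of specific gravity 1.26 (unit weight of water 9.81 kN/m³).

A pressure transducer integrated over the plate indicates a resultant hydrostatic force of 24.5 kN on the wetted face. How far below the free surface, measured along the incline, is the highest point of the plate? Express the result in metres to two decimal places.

y_top ≈ 7.28 m

γ = 1.26 × 9.81 = 12.3606 kN/m³.
A = π(0.315)² = 0.311725 m².
From F = γ·h_c·A, the centroid depth is h_c = 24.5/(12.3606 × 0.311725) = 6.3585 m.
The plate makes 33.1° with the vertical, i.e. θ = 90° − 33.1° = 56.9° to the horizontal. Measuring y along the incline from the free-surface line, vertical depth h = y·sinθ with sinθ = 0.837719.
Along the incline, y_c = h_c/sinθ = 6.3585/0.837719 = 7.59025 m.
The centroid is at the centre, 0.315 m below the top of the plate, so the highest point sits at y_top = 7.59025 − 0.315 = 7.27525 m along the incline.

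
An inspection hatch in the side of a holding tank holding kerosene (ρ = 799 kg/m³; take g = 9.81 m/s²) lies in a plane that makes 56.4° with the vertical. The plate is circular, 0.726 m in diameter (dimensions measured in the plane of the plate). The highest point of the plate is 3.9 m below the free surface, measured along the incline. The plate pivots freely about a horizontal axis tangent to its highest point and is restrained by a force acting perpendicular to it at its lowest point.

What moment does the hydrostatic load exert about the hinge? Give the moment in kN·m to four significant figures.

M ≈ 2.838 kN·m

γ = ρg = 799 × 9.81 / 1000 = 7.83819 kN/m³.
The plate makes 56.4° with the vertical, i.e. θ = 90° − 56.4° = 33.6° to the horizontal. Measuring y along the incline from the free-surface line, vertical depth h = y·sinθ with sinθ = 0.553392.
The centroid is at the centre, 0.363 m below the top of the plate, so y_c = 3.9 + 0.363 = 4.263 m and h_c = 4.263 × 0.553392 = 2.35911 m.
A = π(0.363)² = 0.413965 m².
Resultant F = γ·h_c·A = 7.83819 × 2.35911 × 0.413965 = 7.65469 kN.
I_c = πr⁴/4 = π × 0.363⁴/4 = 0.0136369 m⁴.
Centre of pressure: y_p = y_c + I_c/(y_c·A) = 4.263 + 0.0136369/(4.263 × 0.413965) = 4.263 + 0.00772746 = 4.27073 m along the plane.
The resultant acts 0.363 + 0.00772746 = 0.370727 m (along the plate) below the hinge at the top edge, so the moment about the hinge is M = F × 0.370727 = 7.65469 × 0.370727 = 2.8378 kN·m.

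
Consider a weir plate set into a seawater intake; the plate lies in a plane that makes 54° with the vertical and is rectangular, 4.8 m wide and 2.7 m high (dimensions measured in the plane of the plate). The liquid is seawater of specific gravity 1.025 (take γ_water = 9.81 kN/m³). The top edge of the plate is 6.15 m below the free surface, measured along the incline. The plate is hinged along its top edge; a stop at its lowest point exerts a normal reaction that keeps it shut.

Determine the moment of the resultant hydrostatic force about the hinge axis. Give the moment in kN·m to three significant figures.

M ≈ 822 kN·m

γ = 1.025 × 9.81 = 10.05525 kN/m³.
The plate makes 54° with the vertical, i.e. θ = 90° − 54° = 36° to the horizontal. Measuring y along the incline from the free-surface line, vertical depth h = y·sinθ with sinθ = 0.587785.
The centroid lies 2.7/2 = 1.35 m below the top edge, so y_c = 6.15 + 1.35 = 7.5 m and h_c = 7.5 × 0.587785 = 4.40839 m.
A = 4.8 × 2.7 = 12.96 m².
Resultant F = γ·h_c·A = 10.05525 × 4.40839 × 12.96 = 574.484 kN.
I_c = b·h³/12 = 4.8 × 2.7³/12 = 7.8732 m⁴.
Centre of pressure: y_p = y_c + I_c/(y_c·A) = 7.5 + 7.8732/(7.5 × 12.96) = 7.5 + 0.081 = 7.581 m along the plane.
The resultant acts 1.35 + 0.081 = 1.431 m (along the plate) below the hinge at the top edge, so the moment about the hinge is M = F × 1.431 = 574.484 × 1.431 = 822.087 kN·m.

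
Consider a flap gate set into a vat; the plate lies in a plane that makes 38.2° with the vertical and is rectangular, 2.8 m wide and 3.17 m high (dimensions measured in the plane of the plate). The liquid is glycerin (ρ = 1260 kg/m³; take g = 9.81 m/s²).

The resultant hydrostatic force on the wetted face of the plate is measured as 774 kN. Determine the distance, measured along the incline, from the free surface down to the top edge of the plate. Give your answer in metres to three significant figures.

y_top ≈ 7.39 m

γ = ρg = 1260 × 9.81 / 1000 = 12.3606 kN/m³.
A = 2.8 × 3.17 = 8.876 m².
From F = γ·h_c·A, the centroid depth is h_c = 774/(12.3606 × 8.876) = 7.05479 m.
The plate makes 38.2° with the vertical, i.e. θ = 90° − 38.2° = 51.8° to the horizontal. Measuring y along the incline from the free-surface line, vertical depth h = y·sinθ with sinθ = 0.785857.
Along the incline, y_c = h_c/sinθ = 7.05479/0.785857 = 8.97719 m.
The centroid lies 3.17/2 = 1.585 m below the top edge, so the top edge sits at y_top = 8.97719 − 1.585 = 7.39219 m along the incline.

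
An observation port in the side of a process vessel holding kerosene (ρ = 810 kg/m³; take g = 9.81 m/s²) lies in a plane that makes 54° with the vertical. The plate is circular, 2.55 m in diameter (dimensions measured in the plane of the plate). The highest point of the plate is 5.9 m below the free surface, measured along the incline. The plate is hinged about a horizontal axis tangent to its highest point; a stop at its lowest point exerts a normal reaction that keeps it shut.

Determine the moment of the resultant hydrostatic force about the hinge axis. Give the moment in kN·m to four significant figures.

M ≈ 227.9 kN·m

γ = ρg = 810 × 9.81 / 1000 = 7.9461 kN/m³.
The plate makes 54° with the vertical, i.e. θ = 90° − 54° = 36° to the horizontal. Measuring y along the incline from the free-surface line, vertical depth h = y·sinθ with sinθ = 0.587785.
The centroid is at the centre, 1.275 m below the top of the plate, so y_c = 5.9 + 1.275 = 7.175 m and h_c = 7.175 × 0.587785 = 4.21736 m.
A = π(1.275)² = 5.10705 m².
Resultant F = γ·h_c·A = 7.9461 × 4.21736 × 5.10705 = 171.145 kN.
I_c = πr⁴/4 = π × 1.275⁴/4 = 2.07554 m⁴.
Centre of pressure: y_p = y_c + I_c/(y_c·A) = 7.175 + 2.07554/(7.175 × 5.10705) = 7.175 + 0.0566421 = 7.23164 m along the plane.
The resultant acts 1.275 + 0.0566421 = 1.33164 m (along the plate) below the hinge at the top edge, so the moment about the hinge is M = F × 1.33164 = 171.145 × 1.33164 = 227.904 kN·m.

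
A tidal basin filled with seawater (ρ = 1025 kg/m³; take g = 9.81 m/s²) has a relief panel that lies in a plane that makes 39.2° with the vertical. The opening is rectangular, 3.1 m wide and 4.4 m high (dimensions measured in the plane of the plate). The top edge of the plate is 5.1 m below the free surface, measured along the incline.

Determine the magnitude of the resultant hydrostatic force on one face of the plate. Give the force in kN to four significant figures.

γ = ρg = 1025 × 9.81 / 1000 = 10.05525 kN/m³.
The plate makes 39.2° with the vertical, i.e. θ = 90° − 39.2° = 50.8° to the horizontal. Measuring y along the incline from the free-surface line, vertical depth h = y·sinθ with sinθ = 0.774944.
The centroid lies 4.4/2 = 2.2 m below the top edge, so y_c = 5.1 + 2.2 = 7.3 m and h_c = 7.3 × 0.774944 = 5.65709 m.
A = 3.1 × 4.4 = 13.64 m².
Resultant F = γ·h_c·A = 10.05525 × 5.65709 × 13.64 = 775.89 kN.

F ≈ 775.9 kN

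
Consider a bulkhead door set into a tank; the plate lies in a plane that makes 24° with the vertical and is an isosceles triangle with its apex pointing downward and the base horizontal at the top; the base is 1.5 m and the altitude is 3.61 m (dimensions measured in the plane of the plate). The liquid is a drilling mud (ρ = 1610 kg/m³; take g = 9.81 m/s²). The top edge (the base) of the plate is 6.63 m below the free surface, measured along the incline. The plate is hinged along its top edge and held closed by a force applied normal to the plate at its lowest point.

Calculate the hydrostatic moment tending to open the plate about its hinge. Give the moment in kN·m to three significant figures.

γ = ρg = 1610 × 9.81 / 1000 = 15.7941 kN/m³.
The plate makes 24° with the vertical, i.e. θ = 90° − 24° = 66° to the horizontal. Measuring y along the incline from the free-surface line, vertical depth h = y·sinθ with sinθ = 0.913545.
With the apex down, the centroid sits h/3 = 3.61/3 = 1.20333 m below the base (the top edge), so y_c = 6.63 + 1.20333 = 7.83333 m and h_c = 7.83333 × 0.913545 = 7.1561 m.
A = ½ × 1.5 × 3.61 = 2.7075 m².
Resultant F = γ·h_c·A = 15.7941 × 7.1561 × 2.7075 = 306.013 kN.
I_c = b·h³/36 = 1.5 × 3.61³/36 = 1.96025 m⁴.
Centre of pressure: y_p = y_c + I_c/(y_c·A) = 7.83333 + 1.96025/(7.83333 × 2.7075) = 7.83333 + 0.0924265 = 7.92576 m along the plane.
The resultant acts 1.20333 + 0.0924265 = 1.29576 m (along the plate) below the hinge at the top edge, so the moment about the hinge is M = F × 1.29576 = 306.013 × 1.29576 = 396.519 kN·m.

M ≈ 397 kN·m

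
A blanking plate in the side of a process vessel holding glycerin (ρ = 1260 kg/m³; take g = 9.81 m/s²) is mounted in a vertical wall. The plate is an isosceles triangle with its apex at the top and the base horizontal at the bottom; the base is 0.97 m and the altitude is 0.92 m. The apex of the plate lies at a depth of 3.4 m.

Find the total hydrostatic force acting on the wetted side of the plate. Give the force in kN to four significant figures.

F ≈ 22.13 kN

γ = ρg = 1260 × 9.81 / 1000 = 12.3606 kN/m³.
With the apex up, the centroid sits 2h/3 = 2 × 0.92/3 = 0.613333 m below the apex, so the centroid depth is h_c = 3.4 + 0.613333 = 4.01333 m.
A = ½ × 0.97 × 0.92 = 0.4462 m².
Resultant F = γ·h_c·A = 12.3606 × 4.01333 × 0.4462 = 22.1347 kN.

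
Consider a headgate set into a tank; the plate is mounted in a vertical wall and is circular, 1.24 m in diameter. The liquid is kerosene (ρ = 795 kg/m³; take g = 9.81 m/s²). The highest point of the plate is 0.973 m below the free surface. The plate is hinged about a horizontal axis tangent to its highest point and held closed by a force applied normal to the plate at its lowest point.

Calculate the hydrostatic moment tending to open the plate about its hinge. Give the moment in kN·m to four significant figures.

γ = ρg = 795 × 9.81 / 1000 = 7.79895 kN/m³.
The centroid is at the centre, 0.62 m below the top of the plate, so the centroid depth is h_c = 0.973 + 0.62 = 1.593 m.
A = π(0.62)² = 1.20763 m².
Resultant F = γ·h_c·A = 7.79895 × 1.593 × 1.20763 = 15.0033 kN.
I_c = πr⁴/4 = π × 0.62⁴/4 = 0.116053 m⁴.
Centre of pressure: y_p = y_c + I_c/(y_c·A) = 1.593 + 0.116053/(1.593 × 1.20763) = 1.593 + 0.0603263 = 1.65333 m along the plane.
The resultant acts 0.62 + 0.0603263 = 0.680326 m (along the plate) below the hinge at the top edge, so the moment about the hinge is M = F × 0.680326 = 15.0033 × 0.680326 = 10.2071 kN·m.

M ≈ 10.21 kN·m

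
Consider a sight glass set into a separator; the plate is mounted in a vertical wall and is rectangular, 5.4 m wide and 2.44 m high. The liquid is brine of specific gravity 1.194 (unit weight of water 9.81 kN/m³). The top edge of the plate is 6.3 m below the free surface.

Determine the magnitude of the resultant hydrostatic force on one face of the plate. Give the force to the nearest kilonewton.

γ = 1.194 × 9.81 = 11.71314 kN/m³.
The centroid lies 2.44/2 = 1.22 m below the top edge, so the centroid depth is h_c = 6.3 + 1.22 = 7.52 m.
A = 5.4 × 2.44 = 13.176 m².
Resultant F = γ·h_c·A = 11.71314 × 7.52 × 13.176 = 1160.58 kN.

F ≈ 1161 kN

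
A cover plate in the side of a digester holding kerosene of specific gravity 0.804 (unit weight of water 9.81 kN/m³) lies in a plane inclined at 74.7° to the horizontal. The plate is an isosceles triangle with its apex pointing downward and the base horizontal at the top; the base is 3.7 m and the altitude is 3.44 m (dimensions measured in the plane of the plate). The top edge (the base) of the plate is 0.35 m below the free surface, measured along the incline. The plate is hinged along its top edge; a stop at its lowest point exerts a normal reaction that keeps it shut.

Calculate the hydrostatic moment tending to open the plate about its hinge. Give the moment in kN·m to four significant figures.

M ≈ 114.9 kN·m

γ = 0.804 × 9.81 = 7.88724 kN/m³.
Let θ = 74.7° be the plate's angle to the horizontal; measure y along the incline from where the plane meets the free surface. Vertical depth h = y·sinθ with sinθ = 0.964557.
With the apex down, the centroid sits h/3 = 3.44/3 = 1.14667 m below the base (the top edge), so y_c = 0.35 + 1.14667 = 1.49667 m and h_c = 1.49667 × 0.964557 = 1.44362 m.
A = ½ × 3.7 × 3.44 = 6.364 m².
Resultant F = γ·h_c·A = 7.88724 × 1.44362 × 6.364 = 72.4616 kN.
I_c = b·h³/36 = 3.7 × 3.44³/36 = 4.18384 m⁴.
Centre of pressure: y_p = y_c + I_c/(y_c·A) = 1.49667 + 4.18384/(1.49667 × 6.364) = 1.49667 + 0.439257 = 1.93593 m along the plane.
The resultant acts 1.14667 + 0.439257 = 1.58593 m (along the plate) below the hinge at the top edge, so the moment about the hinge is M = F × 1.58593 = 72.4616 × 1.58593 = 114.919 kN·m.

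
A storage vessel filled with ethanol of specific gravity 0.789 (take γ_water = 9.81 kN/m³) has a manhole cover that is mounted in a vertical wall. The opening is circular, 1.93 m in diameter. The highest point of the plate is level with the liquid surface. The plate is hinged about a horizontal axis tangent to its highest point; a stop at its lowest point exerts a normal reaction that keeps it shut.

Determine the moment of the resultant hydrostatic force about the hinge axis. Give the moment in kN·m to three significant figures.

M ≈ 26.4 kN·m

γ = 0.789 × 9.81 = 7.74009 kN/m³.
The centroid is at the centre, 0.965 m below the top of the plate, so the centroid depth is h_c = 0.965 m.
A = π(0.965)² = 2.92553 m².
Resultant F = γ·h_c·A = 7.74009 × 0.965 × 2.92553 = 21.8513 kN.
I_c = πr⁴/4 = π × 0.965⁴/4 = 0.681082 m⁴.
Centre of pressure: y_p = y_c + I_c/(y_c·A) = 0.965 + 0.681082/(0.965 × 2.92553) = 0.965 + 0.24125 = 1.20625 m along the plane.
The resultant acts 0.965 + 0.24125 = 1.20625 m (along the plate) below the hinge at the top edge, so the moment about the hinge is M = F × 1.20625 = 21.8513 × 1.20625 = 26.3581 kN·m.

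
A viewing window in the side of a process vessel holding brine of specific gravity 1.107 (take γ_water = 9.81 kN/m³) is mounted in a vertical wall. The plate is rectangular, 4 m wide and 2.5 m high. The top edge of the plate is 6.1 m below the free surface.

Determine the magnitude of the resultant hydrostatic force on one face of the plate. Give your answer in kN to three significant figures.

γ = 1.107 × 9.81 = 10.85967 kN/m³.
The centroid lies 2.5/2 = 1.25 m below the top edge, so the centroid depth is h_c = 6.1 + 1.25 = 7.35 m.
A = 4 × 2.5 = 10 m².
Resultant F = γ·h_c·A = 10.85967 × 7.35 × 10 = 798.186 kN.

F ≈ 798 kN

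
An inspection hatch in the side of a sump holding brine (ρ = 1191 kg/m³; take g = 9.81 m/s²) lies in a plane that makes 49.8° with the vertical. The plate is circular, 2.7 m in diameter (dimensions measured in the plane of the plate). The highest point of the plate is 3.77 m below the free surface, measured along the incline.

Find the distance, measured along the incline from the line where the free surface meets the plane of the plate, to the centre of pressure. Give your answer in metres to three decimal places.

γ = ρg = 1191 × 9.81 / 1000 = 11.68371 kN/m³.
The plate makes 49.8° with the vertical, i.e. θ = 90° − 49.8° = 40.2° to the horizontal. Measuring y along the incline from the free-surface line, vertical depth h = y·sinθ with sinθ = 0.645458.
The centroid is at the centre, 1.35 m below the top of the plate, so y_c = 3.77 + 1.35 = 5.12 m and h_c = 5.12 × 0.645458 = 3.30474 m.
A = π(1.35)² = 5.72555 m².
Resultant F = γ·h_c·A = 11.68371 × 3.30474 × 5.72555 = 221.073 kN.
I_c = πr⁴/4 = π × 1.35⁴/4 = 2.6087 m⁴.
Centre of pressure: y_p = y_c + I_c/(y_c·A) = 5.12 + 2.6087/(5.12 × 5.72555) = 5.12 + 0.0889891 = 5.20899 m along the plane.

y_p = 5.209 m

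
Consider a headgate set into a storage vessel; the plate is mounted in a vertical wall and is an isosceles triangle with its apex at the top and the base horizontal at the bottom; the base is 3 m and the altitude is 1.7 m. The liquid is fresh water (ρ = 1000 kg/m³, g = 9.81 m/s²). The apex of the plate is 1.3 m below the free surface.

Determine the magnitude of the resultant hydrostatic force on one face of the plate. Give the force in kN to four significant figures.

F ≈ 60.87 kN

γ = ρg = 1000 × 9.81 = 9810 N/m³ = 9.81 kN/m³.
With the apex up, the centroid sits 2h/3 = 2 × 1.7/3 = 1.13333 m below the apex, so the centroid depth is h_c = 1.3 + 1.13333 = 2.43333 m.
A = ½ × 3 × 1.7 = 2.55 m².
Resultant F = γ·h_c·A = 9.81 × 2.43333 × 2.55 = 60.871 kN.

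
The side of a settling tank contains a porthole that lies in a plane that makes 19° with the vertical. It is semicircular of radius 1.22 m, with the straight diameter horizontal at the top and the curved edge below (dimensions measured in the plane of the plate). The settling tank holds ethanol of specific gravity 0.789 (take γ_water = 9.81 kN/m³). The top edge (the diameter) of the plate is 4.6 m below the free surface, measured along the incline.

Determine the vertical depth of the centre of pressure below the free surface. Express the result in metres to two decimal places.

h_p = 4.86 m

γ = 0.789 × 9.81 = 7.74009 kN/m³.
The plate makes 19° with the vertical, i.e. θ = 90° − 19° = 71° to the horizontal. Measuring y along the incline from the free-surface line, vertical depth h = y·sinθ with sinθ = 0.945519.
The centroid of a semicircle lies 4r/(3π) = 0.517784 m from the diameter, here below the top edge, so y_c = 4.6 + 0.517784 = 5.11778 m and h_c = 5.11778 × 0.945519 = 4.83896 m.
A = πr²/2 = π × 1.22²/2 = 2.33797 m².
Resultant F = γ·h_c·A = 7.74009 × 4.83896 × 2.33797 = 87.5663 kN.
I_c = (π/8 − 8/(9π))·r⁴ = 0.109757 × 1.22⁴ = 0.243148 m⁴.
Centre of pressure: y_p = y_c + I_c/(y_c·A) = 5.11778 + 0.243148/(5.11778 × 2.33797) = 5.11778 + 0.0203212 = 5.1381 m along the plane.
Vertically, h_p = y_p·sinθ = 5.1381 × 0.945519 = 4.85817 m.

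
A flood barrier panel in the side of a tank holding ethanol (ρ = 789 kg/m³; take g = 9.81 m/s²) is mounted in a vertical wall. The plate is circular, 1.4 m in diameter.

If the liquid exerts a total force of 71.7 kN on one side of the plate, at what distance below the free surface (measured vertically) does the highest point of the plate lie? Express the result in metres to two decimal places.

γ = ρg = 789 × 9.81 / 1000 = 7.74009 kN/m³.
A = π(0.7)² = 1.53938 m².
From F = γ·h_c·A, the centroid depth is h_c = 71.7/(7.74009 × 1.53938) = 6.01766 m.
The centroid is at the centre, 0.7 m below the top of the plate, so the highest point sits at h_top = 6.01766 − 0.7 = 5.31766 m below the surface.

d_top ≈ 5.32 m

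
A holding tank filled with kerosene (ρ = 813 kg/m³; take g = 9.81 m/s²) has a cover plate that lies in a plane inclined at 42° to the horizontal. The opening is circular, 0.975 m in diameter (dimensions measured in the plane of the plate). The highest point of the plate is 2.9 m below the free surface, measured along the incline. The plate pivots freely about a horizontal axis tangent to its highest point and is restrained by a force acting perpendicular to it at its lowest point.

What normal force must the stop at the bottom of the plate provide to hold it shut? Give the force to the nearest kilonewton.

γ = ρg = 813 × 9.81 / 1000 = 7.97553 kN/m³.
Let θ = 42° be the plate's angle to the horizontal; measure y along the incline from where the plane meets the free surface. Vertical depth h = y·sinθ with sinθ = 0.669131.
The centroid is at the centre, 0.4875 m below the top of the plate, so y_c = 2.9 + 0.4875 = 3.3875 m and h_c = 3.3875 × 0.669131 = 2.26668 m.
A = π(0.4875)² = 0.746619 m².
Resultant F = γ·h_c·A = 7.97553 × 2.26668 × 0.746619 = 13.4974 kN.
I_c = πr⁴/4 = π × 0.4875⁴/4 = 0.0443597 m⁴.
Centre of pressure: y_p = y_c + I_c/(y_c·A) = 3.3875 + 0.0443597/(3.3875 × 0.746619) = 3.3875 + 0.0175392 = 3.40504 m along the plane.
The resultant acts 0.4875 + 0.0175392 = 0.505039 m (along the plate) below the hinge at the top edge, so the moment about the hinge is M = F × 0.505039 = 13.4974 × 0.505039 = 6.81671 kN·m.
A normal force at the bottom, 0.975 m from the hinge, must supply this moment: P = 6.81671/0.975 = 6.9915 kN.

P ≈ 7 kN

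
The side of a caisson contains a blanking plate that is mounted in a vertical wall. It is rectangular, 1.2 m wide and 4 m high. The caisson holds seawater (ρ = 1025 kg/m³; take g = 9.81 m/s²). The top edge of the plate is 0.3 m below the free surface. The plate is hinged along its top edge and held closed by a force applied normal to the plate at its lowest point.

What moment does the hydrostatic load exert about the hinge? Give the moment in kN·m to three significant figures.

γ = ρg = 1025 × 9.81 / 1000 = 10.05525 kN/m³.
The centroid lies 4/2 = 2 m below the top edge, so the centroid depth is h_c = 0.3 + 2 = 2.3 m.
A = 1.2 × 4 = 4.8 m².
Resultant F = γ·h_c·A = 10.05525 × 2.3 × 4.8 = 111.01 kN.
I_c = b·h³/12 = 1.2 × 4³/12 = 6.4 m⁴.
Centre of pressure: y_p = y_c + I_c/(y_c·A) = 2.3 + 6.4/(2.3 × 4.8) = 2.3 + 0.57971 = 2.87971 m along the plane.
The resultant acts 2 + 0.57971 = 2.57971 m (along the plate) below the hinge at the top edge, so the moment about the hinge is M = F × 2.57971 = 111.01 × 2.57971 = 286.374 kN·m.

M ≈ 286 kN·m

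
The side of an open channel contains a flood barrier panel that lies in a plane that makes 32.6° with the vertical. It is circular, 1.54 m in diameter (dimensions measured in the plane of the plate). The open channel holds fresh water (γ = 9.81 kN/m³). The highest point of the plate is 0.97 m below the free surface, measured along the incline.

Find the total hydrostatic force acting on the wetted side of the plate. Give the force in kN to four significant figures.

F ≈ 26.79 kN

γ = 9.81 kN/m³.
The plate makes 32.6° with the vertical, i.e. θ = 90° − 32.6° = 57.4° to the horizontal. Measuring y along the incline from the free-surface line, vertical depth h = y·sinθ with sinθ = 0.842452.
The centroid is at the centre, 0.77 m below the top of the plate, so y_c = 0.97 + 0.77 = 1.74 m and h_c = 1.74 × 0.842452 = 1.46587 m.
A = π(0.77)² = 1.86265 m².
Resultant F = γ·h_c·A = 9.81 × 1.46587 × 1.86265 = 26.7853 kN.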